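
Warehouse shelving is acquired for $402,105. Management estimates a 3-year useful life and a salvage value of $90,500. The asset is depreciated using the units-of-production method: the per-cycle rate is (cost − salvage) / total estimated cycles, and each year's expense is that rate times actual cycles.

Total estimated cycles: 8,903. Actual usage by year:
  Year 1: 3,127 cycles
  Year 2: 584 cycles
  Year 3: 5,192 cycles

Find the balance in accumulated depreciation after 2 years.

$129,885

Depreciable base = $402,105 − $90,500 = $311,605.
Rate = $311,605 / 8,903 cycles = $35 per cycle.
Year 1: 3,127 × $35 = $109,445. Book value $292,660.
Year 2: 584 × $35 = $20,440. Book value $272,220.
Accumulated through year 2 = $402,105 − $272,220 = $129,885.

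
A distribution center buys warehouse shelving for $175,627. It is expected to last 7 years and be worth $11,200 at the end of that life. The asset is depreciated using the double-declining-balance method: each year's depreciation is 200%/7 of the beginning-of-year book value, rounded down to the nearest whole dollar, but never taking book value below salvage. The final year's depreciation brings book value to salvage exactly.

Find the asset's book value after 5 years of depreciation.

Depreciable base = $175,627 − $11,200 = $164,427.
Year 1: ⌊$175,627 × 200%/7⌋ = $50,179. Book value $125,448.
Year 2: ⌊$125,448 × 200%/7⌋ = $35,842. Book value $89,606.
Year 3: ⌊$89,606 × 200%/7⌋ = $25,601. Book value $64,005.
Year 4: ⌊$64,005 × 200%/7⌋ = $18,287. Book value $45,718.
Year 5: ⌊$45,718 × 200%/7⌋ = $13,062. Book value $32,656.

$32,656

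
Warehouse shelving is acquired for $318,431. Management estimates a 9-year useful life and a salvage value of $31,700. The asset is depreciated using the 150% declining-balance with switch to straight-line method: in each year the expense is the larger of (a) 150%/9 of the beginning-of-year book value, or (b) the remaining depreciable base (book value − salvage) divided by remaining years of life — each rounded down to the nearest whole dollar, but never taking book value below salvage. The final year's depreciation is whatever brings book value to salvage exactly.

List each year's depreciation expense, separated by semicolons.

Depreciable base = $318,431 − $31,700 = $286,731.
Year 1: DB = ⌊$318,431 × 150%/9⌋ = $53,071; SL = ⌊$286,731/9⌋ = $31,859 → take DB $53,071. Book value $265,360.
Year 2: DB = ⌊$265,360 × 150%/9⌋ = $44,226; SL = ⌊$233,660/8⌋ = $29,207 → take DB $44,226. Book value $221,134.
Year 3: DB = ⌊$221,134 × 150%/9⌋ = $36,855; SL = ⌊$189,434/7⌋ = $27,062 → take DB $36,855. Book value $184,279.
Year 4: DB = ⌊$184,279 × 150%/9⌋ = $30,713; SL = ⌊$152,579/6⌋ = $25,429 → take DB $30,713. Book value $153,566.
Year 5: DB = ⌊$153,566 × 150%/9⌋ = $25,594; SL = ⌊$121,866/5⌋ = $24,373 → take DB $25,594. Book value $127,972.
Year 6: DB = ⌊$127,972 × 150%/9⌋ = $21,328; SL = ⌊$96,272/4⌋ = $24,068 → take SL $24,068. Book value $103,904.
Year 7: DB = ⌊$103,904 × 150%/9⌋ = $17,317; SL = ⌊$72,204/3⌋ = $24,068 → take SL $24,068. Book value $79,836.
Year 8: DB = ⌊$79,836 × 150%/9⌋ = $13,306; SL = ⌊$48,136/2⌋ = $24,068 → take SL $24,068. Book value $55,768.
Year 9 (final): $55,768 − $31,700 = $24,068. Book value $31,700.

$53,071; $44,226; $36,855; $30,713; $25,594; $24,068; $24,068; $24,068; $24,068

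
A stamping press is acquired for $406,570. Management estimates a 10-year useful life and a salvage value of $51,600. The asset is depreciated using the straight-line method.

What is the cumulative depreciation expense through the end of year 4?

$141,988

Depreciable base = $406,570 − $51,600 = $354,970.
Annual expense = $354,970 / 10 = $35,497.
End of year 1: book value $371,073.
End of year 2: book value $335,576.
End of year 3: book value $300,079.
End of year 4: book value $264,582.
Accumulated through year 4 = $406,570 − $264,582 = $141,988.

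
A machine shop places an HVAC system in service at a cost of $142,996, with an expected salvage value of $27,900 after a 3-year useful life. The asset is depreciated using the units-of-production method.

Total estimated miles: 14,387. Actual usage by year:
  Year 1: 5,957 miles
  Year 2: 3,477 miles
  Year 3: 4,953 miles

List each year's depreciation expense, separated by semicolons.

$47,656; $27,816; $39,624

Depreciable base = $142,996 − $27,900 = $115,096.
Rate = $115,096 / 14,387 miles = $8 per mile.
Year 1: 5,957 × $8 = $47,656. Book value $95,340.
Year 2: 3,477 × $8 = $27,816. Book value $67,524.
Year 3: 4,953 × $8 = $39,624. Book value $27,900.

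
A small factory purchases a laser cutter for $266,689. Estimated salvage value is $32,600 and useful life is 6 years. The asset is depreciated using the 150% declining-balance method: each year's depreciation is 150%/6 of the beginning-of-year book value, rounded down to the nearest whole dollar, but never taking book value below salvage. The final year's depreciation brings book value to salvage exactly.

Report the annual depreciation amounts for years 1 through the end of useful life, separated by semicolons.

Depreciable base = $266,689 − $32,600 = $234,089.
Year 1: ⌊$266,689 × 150%/6⌋ = $66,672. Book value $200,017.
Year 2: ⌊$200,017 × 150%/6⌋ = $50,004. Book value $150,013.
Year 3: ⌊$150,013 × 150%/6⌋ = $37,503. Book value $112,510.
Year 4: ⌊$112,510 × 150%/6⌋ = $28,127. Book value $84,383.
Year 5: ⌊$84,383 × 150%/6⌋ = $21,095. Book value $63,288.
Year 6 (final): $63,288 − $32,600 = $30,688. Book value $32,600.

$66,672; $50,004; $37,503; $28,127; $21,095; $30,688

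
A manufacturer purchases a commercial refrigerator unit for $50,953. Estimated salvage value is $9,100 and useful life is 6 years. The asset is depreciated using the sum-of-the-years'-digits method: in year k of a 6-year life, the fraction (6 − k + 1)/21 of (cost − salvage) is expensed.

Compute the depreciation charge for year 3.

$7,972

Depreciable base = $50,953 − $9,100 = $41,853.
Sum of the years' digits = 6+5+4+3+2+1 = 21.
Year 1: $41,853 × 6/21 = $11,958. Book value $38,995.
Year 2: $41,853 × 5/21 = $9,965. Book value $29,030.
Year 3: $41,853 × 4/21 = $7,972. Book value $21,058.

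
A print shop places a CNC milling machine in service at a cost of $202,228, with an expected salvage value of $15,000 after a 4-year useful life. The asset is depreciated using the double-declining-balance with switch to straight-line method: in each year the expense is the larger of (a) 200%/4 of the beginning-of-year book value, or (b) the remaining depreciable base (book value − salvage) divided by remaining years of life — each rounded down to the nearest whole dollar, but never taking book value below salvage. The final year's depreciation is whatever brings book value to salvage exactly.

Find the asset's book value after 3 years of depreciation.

Depreciable base = $202,228 − $15,000 = $187,228.
Year 1: DB = ⌊$202,228 × 200%/4⌋ = $101,114; SL = ⌊$187,228/4⌋ = $46,807 → take DB $101,114. Book value $101,114.
Year 2: DB = ⌊$101,114 × 200%/4⌋ = $50,557; SL = ⌊$86,114/3⌋ = $28,704 → take DB $50,557. Book value $50,557.
Year 3: DB = ⌊$50,557 × 200%/4⌋ = $25,278; SL = ⌊$35,557/2⌋ = $17,778 → take DB $25,278. Book value $25,279.

$25,279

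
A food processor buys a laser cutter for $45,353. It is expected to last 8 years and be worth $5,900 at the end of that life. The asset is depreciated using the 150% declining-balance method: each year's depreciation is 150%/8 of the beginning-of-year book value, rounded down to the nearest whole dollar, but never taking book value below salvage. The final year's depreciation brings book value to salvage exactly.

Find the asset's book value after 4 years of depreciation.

Depreciable base = $45,353 − $5,900 = $39,453.
Year 1: ⌊$45,353 × 150%/8⌋ = $8,503. Book value $36,850.
Year 2: ⌊$36,850 × 150%/8⌋ = $6,909. Book value $29,941.
Year 3: ⌊$29,941 × 150%/8⌋ = $5,613. Book value $24,328.
Year 4: ⌊$24,328 × 150%/8⌋ = $4,561. Book value $19,767.

$19,767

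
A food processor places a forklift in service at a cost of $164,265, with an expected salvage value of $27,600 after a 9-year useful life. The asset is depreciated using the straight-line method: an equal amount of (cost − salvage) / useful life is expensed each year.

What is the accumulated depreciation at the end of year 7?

Depreciable base = $164,265 − $27,600 = $136,665.
Annual expense = $136,665 / 9 = $15,185.
End of year 1: book value $149,080.
End of year 2: book value $133,895.
End of year 3: book value $118,710.
End of year 4: book value $103,525.
End of year 5: book value $88,340.
End of year 6: book value $73,155.
End of year 7: book value $57,970.
Accumulated through year 7 = $164,265 − $57,970 = $106,295.

$106,295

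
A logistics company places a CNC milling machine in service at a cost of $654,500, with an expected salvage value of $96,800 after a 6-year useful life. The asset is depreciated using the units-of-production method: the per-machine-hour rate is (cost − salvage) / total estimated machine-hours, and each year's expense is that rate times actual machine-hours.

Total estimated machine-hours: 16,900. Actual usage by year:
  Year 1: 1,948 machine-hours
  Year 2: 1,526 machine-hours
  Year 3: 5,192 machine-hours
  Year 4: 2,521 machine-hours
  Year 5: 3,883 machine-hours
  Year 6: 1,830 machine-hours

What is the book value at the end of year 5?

Depreciable base = $654,500 − $96,800 = $557,700.
Rate = $557,700 / 16,900 machine-hours = $33 per machine-hour.
Year 1: 1,948 × $33 = $64,284. Book value $590,216.
Year 2: 1,526 × $33 = $50,358. Book value $539,858.
Year 3: 5,192 × $33 = $171,336. Book value $368,522.
Year 4: 2,521 × $33 = $83,193. Book value $285,329.
Year 5: 3,883 × $33 = $128,139. Book value $157,190.

$157,190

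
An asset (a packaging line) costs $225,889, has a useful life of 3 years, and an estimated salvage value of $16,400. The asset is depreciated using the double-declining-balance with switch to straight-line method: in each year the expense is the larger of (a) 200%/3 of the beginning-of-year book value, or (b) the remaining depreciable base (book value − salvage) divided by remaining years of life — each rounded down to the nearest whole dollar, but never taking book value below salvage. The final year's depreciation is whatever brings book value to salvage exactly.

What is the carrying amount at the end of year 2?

$25,099

Depreciable base = $225,889 − $16,400 = $209,489.
Year 1: DB = ⌊$225,889 × 200%/3⌋ = $150,592; SL = ⌊$209,489/3⌋ = $69,829 → take DB $150,592. Book value $75,297.
Year 2: DB = ⌊$75,297 × 200%/3⌋ = $50,198; SL = ⌊$58,897/2⌋ = $29,448 → take DB $50,198. Book value $25,099.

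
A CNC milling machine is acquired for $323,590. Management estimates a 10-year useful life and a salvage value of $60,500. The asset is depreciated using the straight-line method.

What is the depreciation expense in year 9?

$26,309

Depreciable base = $323,590 − $60,500 = $263,090.
Annual expense = $263,090 / 10 = $26,309.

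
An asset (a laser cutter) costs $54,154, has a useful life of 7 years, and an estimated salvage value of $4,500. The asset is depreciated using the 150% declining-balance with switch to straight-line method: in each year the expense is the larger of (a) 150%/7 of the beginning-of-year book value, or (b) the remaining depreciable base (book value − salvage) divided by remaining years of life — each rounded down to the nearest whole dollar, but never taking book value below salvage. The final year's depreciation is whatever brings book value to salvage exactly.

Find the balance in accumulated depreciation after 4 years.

Depreciable base = $54,154 − $4,500 = $49,654.
Year 1: DB = ⌊$54,154 × 150%/7⌋ = $11,604; SL = ⌊$49,654/7⌋ = $7,093 → take DB $11,604. Book value $42,550.
Year 2: DB = ⌊$42,550 × 150%/7⌋ = $9,117; SL = ⌊$38,050/6⌋ = $6,341 → take DB $9,117. Book value $33,433.
Year 3: DB = ⌊$33,433 × 150%/7⌋ = $7,164; SL = ⌊$28,933/5⌋ = $5,786 → take DB $7,164. Book value $26,269.
Year 4: DB = ⌊$26,269 × 150%/7⌋ = $5,629; SL = ⌊$21,769/4⌋ = $5,442 → take DB $5,629. Book value $20,640.
Accumulated through year 4 = $54,154 − $20,640 = $33,514.

$33,514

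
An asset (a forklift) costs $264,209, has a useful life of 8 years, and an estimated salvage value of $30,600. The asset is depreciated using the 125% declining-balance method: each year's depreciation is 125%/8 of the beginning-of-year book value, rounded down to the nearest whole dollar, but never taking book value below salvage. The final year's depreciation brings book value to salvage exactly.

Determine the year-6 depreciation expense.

Depreciable base = $264,209 − $30,600 = $233,609.
Year 1: ⌊$264,209 × 125%/8⌋ = $41,282. Book value $222,927.
Year 2: ⌊$222,927 × 125%/8⌋ = $34,832. Book value $188,095.
Year 3: ⌊$188,095 × 125%/8⌋ = $29,389. Book value $158,706.
Year 4: ⌊$158,706 × 125%/8⌋ = $24,797. Book value $133,909.
Year 5: ⌊$133,909 × 125%/8⌋ = $20,923. Book value $112,986.
Year 6: ⌊$112,986 × 125%/8⌋ = $17,654. Book value $95,332.

$17,654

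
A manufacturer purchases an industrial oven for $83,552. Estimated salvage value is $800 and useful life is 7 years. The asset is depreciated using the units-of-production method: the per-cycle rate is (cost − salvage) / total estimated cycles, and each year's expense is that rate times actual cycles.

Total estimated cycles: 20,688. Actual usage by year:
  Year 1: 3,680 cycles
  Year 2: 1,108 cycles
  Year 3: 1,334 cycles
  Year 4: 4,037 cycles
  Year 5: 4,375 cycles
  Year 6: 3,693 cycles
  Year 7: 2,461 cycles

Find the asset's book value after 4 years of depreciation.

$42,916

Depreciable base = $83,552 − $800 = $82,752.
Rate = $82,752 / 20,688 cycles = $4 per cycle.
Year 1: 3,680 × $4 = $14,720. Book value $68,832.
Year 2: 1,108 × $4 = $4,432. Book value $64,400.
Year 3: 1,334 × $4 = $5,336. Book value $59,064.
Year 4: 4,037 × $4 = $16,148. Book value $42,916.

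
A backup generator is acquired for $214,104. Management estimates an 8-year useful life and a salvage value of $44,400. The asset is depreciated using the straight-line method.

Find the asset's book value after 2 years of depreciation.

Depreciable base = $214,104 − $44,400 = $169,704.
Annual expense = $169,704 / 8 = $21,213.
End of year 1: book value $192,891.
End of year 2: book value $171,678.

$171,678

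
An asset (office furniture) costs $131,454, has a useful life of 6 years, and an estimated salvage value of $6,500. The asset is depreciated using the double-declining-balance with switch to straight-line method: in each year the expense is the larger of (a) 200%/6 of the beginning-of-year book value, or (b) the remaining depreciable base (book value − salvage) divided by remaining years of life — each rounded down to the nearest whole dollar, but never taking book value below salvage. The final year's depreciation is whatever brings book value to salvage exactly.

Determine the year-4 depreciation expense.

$12,983

Depreciable base = $131,454 − $6,500 = $124,954.
Year 1: DB = ⌊$131,454 × 200%/6⌋ = $43,818; SL = ⌊$124,954/6⌋ = $20,825 → take DB $43,818. Book value $87,636.
Year 2: DB = ⌊$87,636 × 200%/6⌋ = $29,212; SL = ⌊$81,136/5⌋ = $16,227 → take DB $29,212. Book value $58,424.
Year 3: DB = ⌊$58,424 × 200%/6⌋ = $19,474; SL = ⌊$51,924/4⌋ = $12,981 → take DB $19,474. Book value $38,950.
Year 4: DB = ⌊$38,950 × 200%/6⌋ = $12,983; SL = ⌊$32,450/3⌋ = $10,816 → take DB $12,983. Book value $25,967.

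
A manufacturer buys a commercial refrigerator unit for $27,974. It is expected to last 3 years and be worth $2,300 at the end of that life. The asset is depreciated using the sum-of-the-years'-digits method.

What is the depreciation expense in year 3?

$4,279

Depreciable base = $27,974 − $2,300 = $25,674.
Sum of the years' digits = 3+2+1 = 6.
Year 1: $25,674 × 3/6 = $12,837. Book value $15,137.
Year 2: $25,674 × 2/6 = $8,558. Book value $6,579.
Year 3: $25,674 × 1/6 = $4,279. Book value $2,300.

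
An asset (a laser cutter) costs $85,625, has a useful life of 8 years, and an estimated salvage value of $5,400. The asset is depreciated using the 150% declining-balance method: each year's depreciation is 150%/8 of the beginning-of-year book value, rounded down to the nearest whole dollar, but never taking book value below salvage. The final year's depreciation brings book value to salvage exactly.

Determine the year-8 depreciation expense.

Depreciable base = $85,625 − $5,400 = $80,225.
Year 1: ⌊$85,625 × 150%/8⌋ = $16,054. Book value $69,571.
Year 2: ⌊$69,571 × 150%/8⌋ = $13,044. Book value $56,527.
Year 3: ⌊$56,527 × 150%/8⌋ = $10,598. Book value $45,929.
Year 4: ⌊$45,929 × 150%/8⌋ = $8,611. Book value $37,318.
Year 5: ⌊$37,318 × 150%/8⌋ = $6,997. Book value $30,321.
Year 6: ⌊$30,321 × 150%/8⌋ = $5,685. Book value $24,636.
Year 7: ⌊$24,636 × 150%/8⌋ = $4,619. Book value $20,017.
Year 8 (final): $20,017 − $5,400 = $14,617. Book value $5,400.

$14,617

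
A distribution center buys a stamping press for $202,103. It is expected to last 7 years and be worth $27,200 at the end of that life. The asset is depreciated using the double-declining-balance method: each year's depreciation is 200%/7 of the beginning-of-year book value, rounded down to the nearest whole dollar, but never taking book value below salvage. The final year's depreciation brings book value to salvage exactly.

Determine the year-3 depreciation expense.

$29,461

Depreciable base = $202,103 − $27,200 = $174,903.
Year 1: ⌊$202,103 × 200%/7⌋ = $57,743. Book value $144,360.
Year 2: ⌊$144,360 × 200%/7⌋ = $41,245. Book value $103,115.
Year 3: ⌊$103,115 × 200%/7⌋ = $29,461. Book value $73,654.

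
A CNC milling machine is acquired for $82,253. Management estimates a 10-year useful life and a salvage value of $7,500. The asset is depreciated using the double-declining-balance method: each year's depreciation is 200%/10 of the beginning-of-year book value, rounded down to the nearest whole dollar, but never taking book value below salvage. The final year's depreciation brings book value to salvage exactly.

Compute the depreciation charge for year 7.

Depreciable base = $82,253 − $7,500 = $74,753.
Year 1: ⌊$82,253 × 200%/10⌋ = $16,450. Book value $65,803.
Year 2: ⌊$65,803 × 200%/10⌋ = $13,160. Book value $52,643.
Year 3: ⌊$52,643 × 200%/10⌋ = $10,528. Book value $42,115.
Year 4: ⌊$42,115 × 200%/10⌋ = $8,423. Book value $33,692.
Year 5: ⌊$33,692 × 200%/10⌋ = $6,738. Book value $26,954.
Year 6: ⌊$26,954 × 200%/10⌋ = $5,390. Book value $21,564.
Year 7: ⌊$21,564 × 200%/10⌋ = $4,312. Book value $17,252.

$4,312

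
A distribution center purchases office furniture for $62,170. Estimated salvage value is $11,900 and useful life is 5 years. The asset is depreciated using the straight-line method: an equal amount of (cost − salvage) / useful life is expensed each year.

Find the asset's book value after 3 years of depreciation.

$32,008

Depreciable base = $62,170 − $11,900 = $50,270.
Annual expense = $50,270 / 5 = $10,054.
End of year 1: book value $52,116.
End of year 2: book value $42,062.
End of year 3: book value $32,008.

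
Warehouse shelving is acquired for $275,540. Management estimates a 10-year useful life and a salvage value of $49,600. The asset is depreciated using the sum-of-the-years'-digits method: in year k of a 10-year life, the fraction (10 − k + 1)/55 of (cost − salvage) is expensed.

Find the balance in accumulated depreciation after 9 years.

$221,832

Depreciable base = $275,540 − $49,600 = $225,940.
Sum of the years' digits = 10+9+8+7+6+5+4+3+2+1 = 55.
Year 1: $225,940 × 10/55 = $41,080. Book value $234,460.
Year 2: $225,940 × 9/55 = $36,972. Book value $197,488.
Year 3: $225,940 × 8/55 = $32,864. Book value $164,624.
Year 4: $225,940 × 7/55 = $28,756. Book value $135,868.
Year 5: $225,940 × 6/55 = $24,648. Book value $111,220.
Year 6: $225,940 × 5/55 = $20,540. Book value $90,680.
Year 7: $225,940 × 4/55 = $16,432. Book value $74,248.
Year 8: $225,940 × 3/55 = $12,324. Book value $61,924.
Year 9: $225,940 × 2/55 = $8,216. Book value $53,708.
Accumulated through year 9 = $275,540 − $53,708 = $221,832.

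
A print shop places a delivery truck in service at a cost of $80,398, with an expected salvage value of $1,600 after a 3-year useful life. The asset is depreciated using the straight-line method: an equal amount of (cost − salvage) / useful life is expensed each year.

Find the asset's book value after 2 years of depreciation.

$27,866

Depreciable base = $80,398 − $1,600 = $78,798.
Annual expense = $78,798 / 3 = $26,266.
End of year 1: book value $54,132.
End of year 2: book value $27,866.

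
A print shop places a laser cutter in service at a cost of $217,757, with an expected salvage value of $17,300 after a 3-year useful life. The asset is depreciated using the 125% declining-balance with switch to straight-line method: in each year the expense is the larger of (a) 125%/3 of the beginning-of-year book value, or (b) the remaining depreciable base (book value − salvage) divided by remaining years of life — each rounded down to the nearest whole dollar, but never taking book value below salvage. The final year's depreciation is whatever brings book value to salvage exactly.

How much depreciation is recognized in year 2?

$54,862

Depreciable base = $217,757 − $17,300 = $200,457.
Year 1: DB = ⌊$217,757 × 125%/3⌋ = $90,732; SL = ⌊$200,457/3⌋ = $66,819 → take DB $90,732. Book value $127,025.
Year 2: DB = ⌊$127,025 × 125%/3⌋ = $52,927; SL = ⌊$109,725/2⌋ = $54,862 → take SL $54,862. Book value $72,163.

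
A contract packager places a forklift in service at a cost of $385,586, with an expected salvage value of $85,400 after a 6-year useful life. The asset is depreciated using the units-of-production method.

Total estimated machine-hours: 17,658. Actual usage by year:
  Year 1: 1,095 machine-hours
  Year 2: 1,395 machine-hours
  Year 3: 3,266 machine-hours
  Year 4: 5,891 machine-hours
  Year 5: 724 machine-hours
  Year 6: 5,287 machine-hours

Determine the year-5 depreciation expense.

$12,308

Depreciable base = $385,586 − $85,400 = $300,186.
Rate = $300,186 / 17,658 machine-hours = $17 per machine-hour.
Year 1: 1,095 × $17 = $18,615. Book value $366,971.
Year 2: 1,395 × $17 = $23,715. Book value $343,256.
Year 3: 3,266 × $17 = $55,522. Book value $287,734.
Year 4: 5,891 × $17 = $100,147. Book value $187,587.
Year 5: 724 × $17 = $12,308. Book value $175,279.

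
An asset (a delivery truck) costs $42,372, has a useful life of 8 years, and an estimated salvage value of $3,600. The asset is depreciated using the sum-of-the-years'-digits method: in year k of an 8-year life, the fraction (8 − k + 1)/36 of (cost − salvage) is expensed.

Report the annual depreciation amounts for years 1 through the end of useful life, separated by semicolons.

$8,616; $7,539; $6,462; $5,385; $4,308; $3,231; $2,154; $1,077

Depreciable base = $42,372 − $3,600 = $38,772.
Sum of the years' digits = 8+7+6+5+4+3+2+1 = 36.
Year 1: $38,772 × 8/36 = $8,616. Book value $33,756.
Year 2: $38,772 × 7/36 = $7,539. Book value $26,217.
Year 3: $38,772 × 6/36 = $6,462. Book value $19,755.
Year 4: $38,772 × 5/36 = $5,385. Book value $14,370.
Year 5: $38,772 × 4/36 = $4,308. Book value $10,062.
Year 6: $38,772 × 3/36 = $3,231. Book value $6,831.
Year 7: $38,772 × 2/36 = $2,154. Book value $4,677.
Year 8: $38,772 × 1/36 = $1,077. Book value $3,600.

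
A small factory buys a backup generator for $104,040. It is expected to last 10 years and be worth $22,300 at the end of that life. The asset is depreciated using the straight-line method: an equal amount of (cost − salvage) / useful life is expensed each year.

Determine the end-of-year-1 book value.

$95,866

Depreciable base = $104,040 − $22,300 = $81,740.
Annual expense = $81,740 / 10 = $8,174.
End of year 1: book value $95,866.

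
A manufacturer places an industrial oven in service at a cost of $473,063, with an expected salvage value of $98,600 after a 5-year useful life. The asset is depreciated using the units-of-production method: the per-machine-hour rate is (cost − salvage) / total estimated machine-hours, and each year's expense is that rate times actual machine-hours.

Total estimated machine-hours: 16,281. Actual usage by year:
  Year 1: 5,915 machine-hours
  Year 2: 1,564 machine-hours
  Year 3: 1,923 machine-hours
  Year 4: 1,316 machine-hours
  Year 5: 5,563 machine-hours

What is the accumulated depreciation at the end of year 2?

Depreciable base = $473,063 − $98,600 = $374,463.
Rate = $374,463 / 16,281 machine-hours = $23 per machine-hour.
Year 1: 5,915 × $23 = $136,045. Book value $337,018.
Year 2: 1,564 × $23 = $35,972. Book value $301,046.
Accumulated through year 2 = $473,063 − $301,046 = $172,017.

$172,017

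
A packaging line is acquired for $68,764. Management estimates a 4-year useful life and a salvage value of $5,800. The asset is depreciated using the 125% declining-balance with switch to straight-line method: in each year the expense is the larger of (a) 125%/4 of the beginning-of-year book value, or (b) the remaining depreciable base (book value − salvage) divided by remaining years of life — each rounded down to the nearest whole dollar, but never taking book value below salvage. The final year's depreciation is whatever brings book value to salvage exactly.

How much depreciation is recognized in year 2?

$14,773

Depreciable base = $68,764 − $5,800 = $62,964.
Year 1: DB = ⌊$68,764 × 125%/4⌋ = $21,488; SL = ⌊$62,964/4⌋ = $15,741 → take DB $21,488. Book value $47,276.
Year 2: DB = ⌊$47,276 × 125%/4⌋ = $14,773; SL = ⌊$41,476/3⌋ = $13,825 → take DB $14,773. Book value $32,503.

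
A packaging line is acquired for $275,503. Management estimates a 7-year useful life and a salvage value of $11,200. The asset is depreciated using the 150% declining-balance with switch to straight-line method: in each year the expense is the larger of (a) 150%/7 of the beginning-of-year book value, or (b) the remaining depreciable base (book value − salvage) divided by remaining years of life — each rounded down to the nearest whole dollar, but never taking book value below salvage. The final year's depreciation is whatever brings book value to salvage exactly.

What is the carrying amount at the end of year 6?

Depreciable base = $275,503 − $11,200 = $264,303.
Year 1: DB = ⌊$275,503 × 150%/7⌋ = $59,036; SL = ⌊$264,303/7⌋ = $37,757 → take DB $59,036. Book value $216,467.
Year 2: DB = ⌊$216,467 × 150%/7⌋ = $46,385; SL = ⌊$205,267/6⌋ = $34,211 → take DB $46,385. Book value $170,082.
Year 3: DB = ⌊$170,082 × 150%/7⌋ = $36,446; SL = ⌊$158,882/5⌋ = $31,776 → take DB $36,446. Book value $133,636.
Year 4: DB = ⌊$133,636 × 150%/7⌋ = $28,636; SL = ⌊$122,436/4⌋ = $30,609 → take SL $30,609. Book value $103,027.
Year 5: DB = ⌊$103,027 × 150%/7⌋ = $22,077; SL = ⌊$91,827/3⌋ = $30,609 → take SL $30,609. Book value $72,418.
Year 6: DB = ⌊$72,418 × 150%/7⌋ = $15,518; SL = ⌊$61,218/2⌋ = $30,609 → take SL $30,609. Book value $41,809.

$41,809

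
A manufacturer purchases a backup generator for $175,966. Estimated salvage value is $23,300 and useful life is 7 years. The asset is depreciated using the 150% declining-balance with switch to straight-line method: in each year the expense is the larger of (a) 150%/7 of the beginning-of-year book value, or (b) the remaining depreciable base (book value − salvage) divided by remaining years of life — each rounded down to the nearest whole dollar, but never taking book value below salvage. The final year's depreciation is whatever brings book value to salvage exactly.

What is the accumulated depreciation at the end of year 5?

Depreciable base = $175,966 − $23,300 = $152,666.
Year 1: DB = ⌊$175,966 × 150%/7⌋ = $37,707; SL = ⌊$152,666/7⌋ = $21,809 → take DB $37,707. Book value $138,259.
Year 2: DB = ⌊$138,259 × 150%/7⌋ = $29,626; SL = ⌊$114,959/6⌋ = $19,159 → take DB $29,626. Book value $108,633.
Year 3: DB = ⌊$108,633 × 150%/7⌋ = $23,278; SL = ⌊$85,333/5⌋ = $17,066 → take DB $23,278. Book value $85,355.
Year 4: DB = ⌊$85,355 × 150%/7⌋ = $18,290; SL = ⌊$62,055/4⌋ = $15,513 → take DB $18,290. Book value $67,065.
Year 5: DB = ⌊$67,065 × 150%/7⌋ = $14,371; SL = ⌊$43,765/3⌋ = $14,588 → take SL $14,588. Book value $52,477.
Accumulated through year 5 = $175,966 − $52,477 = $123,489.

$123,489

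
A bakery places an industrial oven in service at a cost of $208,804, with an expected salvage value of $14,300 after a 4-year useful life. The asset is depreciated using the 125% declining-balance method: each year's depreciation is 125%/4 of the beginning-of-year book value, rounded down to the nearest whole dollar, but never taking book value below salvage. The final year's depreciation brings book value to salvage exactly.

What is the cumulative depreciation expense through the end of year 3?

$140,952

Depreciable base = $208,804 − $14,300 = $194,504.
Year 1: ⌊$208,804 × 125%/4⌋ = $65,251. Book value $143,553.
Year 2: ⌊$143,553 × 125%/4⌋ = $44,860. Book value $98,693.
Year 3: ⌊$98,693 × 125%/4⌋ = $30,841. Book value $67,852.
Accumulated through year 3 = $208,804 − $67,852 = $140,952.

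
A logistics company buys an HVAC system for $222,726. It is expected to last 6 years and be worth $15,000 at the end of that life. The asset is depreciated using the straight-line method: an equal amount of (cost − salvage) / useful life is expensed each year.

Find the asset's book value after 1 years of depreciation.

Depreciable base = $222,726 − $15,000 = $207,726.
Annual expense = $207,726 / 6 = $34,621.
End of year 1: book value $188,105.

$188,105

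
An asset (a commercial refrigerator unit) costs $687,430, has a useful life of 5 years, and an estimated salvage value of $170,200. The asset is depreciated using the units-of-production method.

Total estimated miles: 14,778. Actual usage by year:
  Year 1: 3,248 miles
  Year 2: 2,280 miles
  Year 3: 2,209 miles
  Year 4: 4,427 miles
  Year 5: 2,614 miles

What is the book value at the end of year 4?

Depreciable base = $687,430 − $170,200 = $517,230.
Rate = $517,230 / 14,778 miles = $35 per mile.
Year 1: 3,248 × $35 = $113,680. Book value $573,750.
Year 2: 2,280 × $35 = $79,800. Book value $493,950.
Year 3: 2,209 × $35 = $77,315. Book value $416,635.
Year 4: 4,427 × $35 = $154,945. Book value $261,690.

$261,690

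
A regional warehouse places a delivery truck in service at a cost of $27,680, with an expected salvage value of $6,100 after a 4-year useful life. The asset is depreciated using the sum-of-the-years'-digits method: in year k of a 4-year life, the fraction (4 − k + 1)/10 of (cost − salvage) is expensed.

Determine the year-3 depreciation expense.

$4,316

Depreciable base = $27,680 − $6,100 = $21,580.
Sum of the years' digits = 4+3+2+1 = 10.
Year 1: $21,580 × 4/10 = $8,632. Book value $19,048.
Year 2: $21,580 × 3/10 = $6,474. Book value $12,574.
Year 3: $21,580 × 2/10 = $4,316. Book value $8,258.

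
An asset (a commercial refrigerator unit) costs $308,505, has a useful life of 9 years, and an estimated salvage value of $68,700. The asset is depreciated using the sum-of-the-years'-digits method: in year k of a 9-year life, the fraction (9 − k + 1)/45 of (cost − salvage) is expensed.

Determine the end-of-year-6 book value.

$100,674

Depreciable base = $308,505 − $68,700 = $239,805.
Sum of the years' digits = 9+8+7+6+5+4+3+2+1 = 45.
Year 1: $239,805 × 9/45 = $47,961. Book value $260,544.
Year 2: $239,805 × 8/45 = $42,632. Book value $217,912.
Year 3: $239,805 × 7/45 = $37,303. Book value $180,609.
Year 4: $239,805 × 6/45 = $31,974. Book value $148,635.
Year 5: $239,805 × 5/45 = $26,645. Book value $121,990.
Year 6: $239,805 × 4/45 = $21,316. Book value $100,674.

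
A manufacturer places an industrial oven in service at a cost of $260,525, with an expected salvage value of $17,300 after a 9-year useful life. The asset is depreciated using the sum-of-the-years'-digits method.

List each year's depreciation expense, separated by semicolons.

$48,645; $43,240; $37,835; $32,430; $27,025; $21,620; $16,215; $10,810; $5,405

Depreciable base = $260,525 − $17,300 = $243,225.
Sum of the years' digits = 9+8+7+6+5+4+3+2+1 = 45.
Year 1: $243,225 × 9/45 = $48,645. Book value $211,880.
Year 2: $243,225 × 8/45 = $43,240. Book value $168,640.
Year 3: $243,225 × 7/45 = $37,835. Book value $130,805.
Year 4: $243,225 × 6/45 = $32,430. Book value $98,375.
Year 5: $243,225 × 5/45 = $27,025. Book value $71,350.
Year 6: $243,225 × 4/45 = $21,620. Book value $49,730.
Year 7: $243,225 × 3/45 = $16,215. Book value $33,515.
Year 8: $243,225 × 2/45 = $10,810. Book value $22,705.
Year 9: $243,225 × 1/45 = $5,405. Book value $17,300.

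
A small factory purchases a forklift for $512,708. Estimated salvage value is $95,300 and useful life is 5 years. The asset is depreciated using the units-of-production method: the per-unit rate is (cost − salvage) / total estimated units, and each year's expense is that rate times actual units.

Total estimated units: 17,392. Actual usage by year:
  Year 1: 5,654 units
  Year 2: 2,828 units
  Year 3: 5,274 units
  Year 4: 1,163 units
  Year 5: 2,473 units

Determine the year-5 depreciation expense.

Depreciable base = $512,708 − $95,300 = $417,408.
Rate = $417,408 / 17,392 units = $24 per unit.
Year 1: 5,654 × $24 = $135,696. Book value $377,012.
Year 2: 2,828 × $24 = $67,872. Book value $309,140.
Year 3: 5,274 × $24 = $126,576. Book value $182,564.
Year 4: 1,163 × $24 = $27,912. Book value $154,652.
Year 5: 2,473 × $24 = $59,352. Book value $95,300.

$59,352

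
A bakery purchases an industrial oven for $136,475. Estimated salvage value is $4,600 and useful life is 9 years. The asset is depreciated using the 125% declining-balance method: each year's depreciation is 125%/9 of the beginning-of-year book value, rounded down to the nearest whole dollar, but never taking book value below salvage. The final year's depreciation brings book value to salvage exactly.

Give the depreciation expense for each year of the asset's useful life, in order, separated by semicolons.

Depreciable base = $136,475 − $4,600 = $131,875.
Year 1: ⌊$136,475 × 125%/9⌋ = $18,954. Book value $117,521.
Year 2: ⌊$117,521 × 125%/9⌋ = $16,322. Book value $101,199.
Year 3: ⌊$101,199 × 125%/9⌋ = $14,055. Book value $87,144.
Year 4: ⌊$87,144 × 125%/9⌋ = $12,103. Book value $75,041.
Year 5: ⌊$75,041 × 125%/9⌋ = $10,422. Book value $64,619.
Year 6: ⌊$64,619 × 125%/9⌋ = $8,974. Book value $55,645.
Year 7: ⌊$55,645 × 125%/9⌋ = $7,728. Book value $47,917.
Year 8: ⌊$47,917 × 125%/9⌋ = $6,655. Book value $41,262.
Year 9 (final): $41,262 − $4,600 = $36,662. Book value $4,600.

$18,954; $16,322; $14,055; $12,103; $10,422; $8,974; $7,728; $6,655; $36,662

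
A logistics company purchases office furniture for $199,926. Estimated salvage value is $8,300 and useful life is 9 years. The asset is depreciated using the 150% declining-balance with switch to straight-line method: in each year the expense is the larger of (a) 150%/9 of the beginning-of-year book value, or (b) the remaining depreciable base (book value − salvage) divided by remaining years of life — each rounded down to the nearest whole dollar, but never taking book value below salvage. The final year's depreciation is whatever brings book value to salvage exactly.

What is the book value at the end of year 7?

Depreciable base = $199,926 − $8,300 = $191,626.
Year 1: DB = ⌊$199,926 × 150%/9⌋ = $33,321; SL = ⌊$191,626/9⌋ = $21,291 → take DB $33,321. Book value $166,605.
Year 2: DB = ⌊$166,605 × 150%/9⌋ = $27,767; SL = ⌊$158,305/8⌋ = $19,788 → take DB $27,767. Book value $138,838.
Year 3: DB = ⌊$138,838 × 150%/9⌋ = $23,139; SL = ⌊$130,538/7⌋ = $18,648 → take DB $23,139. Book value $115,699.
Year 4: DB = ⌊$115,699 × 150%/9⌋ = $19,283; SL = ⌊$107,399/6⌋ = $17,899 → take DB $19,283. Book value $96,416.
Year 5: DB = ⌊$96,416 × 150%/9⌋ = $16,069; SL = ⌊$88,116/5⌋ = $17,623 → take SL $17,623. Book value $78,793.
Year 6: DB = ⌊$78,793 × 150%/9⌋ = $13,132; SL = ⌊$70,493/4⌋ = $17,623 → take SL $17,623. Book value $61,170.
Year 7: DB = ⌊$61,170 × 150%/9⌋ = $10,195; SL = ⌊$52,870/3⌋ = $17,623 → take SL $17,623. Book value $43,547.

$43,547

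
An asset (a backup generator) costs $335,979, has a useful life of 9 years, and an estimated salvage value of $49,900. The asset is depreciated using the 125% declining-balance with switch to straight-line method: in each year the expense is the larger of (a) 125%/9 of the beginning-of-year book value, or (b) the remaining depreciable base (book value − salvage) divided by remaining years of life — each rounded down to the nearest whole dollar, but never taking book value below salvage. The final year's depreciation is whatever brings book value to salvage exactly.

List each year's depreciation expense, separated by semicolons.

$46,663; $40,182; $34,601; $29,796; $26,967; $26,967; $26,967; $26,968; $26,968

Depreciable base = $335,979 − $49,900 = $286,079.
Year 1: DB = ⌊$335,979 × 125%/9⌋ = $46,663; SL = ⌊$286,079/9⌋ = $31,786 → take DB $46,663. Book value $289,316.
Year 2: DB = ⌊$289,316 × 125%/9⌋ = $40,182; SL = ⌊$239,416/8⌋ = $29,927 → take DB $40,182. Book value $249,134.
Year 3: DB = ⌊$249,134 × 125%/9⌋ = $34,601; SL = ⌊$199,234/7⌋ = $28,462 → take DB $34,601. Book value $214,533.
Year 4: DB = ⌊$214,533 × 125%/9⌋ = $29,796; SL = ⌊$164,633/6⌋ = $27,438 → take DB $29,796. Book value $184,737.
Year 5: DB = ⌊$184,737 × 125%/9⌋ = $25,657; SL = ⌊$134,837/5⌋ = $26,967 → take SL $26,967. Book value $157,770.
Year 6: DB = ⌊$157,770 × 125%/9⌋ = $21,912; SL = ⌊$107,870/4⌋ = $26,967 → take SL $26,967. Book value $130,803.
Year 7: DB = ⌊$130,803 × 125%/9⌋ = $18,167; SL = ⌊$80,903/3⌋ = $26,967 → take SL $26,967. Book value $103,836.
Year 8: DB = ⌊$103,836 × 125%/9⌋ = $14,421; SL = ⌊$53,936/2⌋ = $26,968 → take SL $26,968. Book value $76,868.
Year 9 (final): $76,868 − $49,900 = $26,968. Book value $49,900.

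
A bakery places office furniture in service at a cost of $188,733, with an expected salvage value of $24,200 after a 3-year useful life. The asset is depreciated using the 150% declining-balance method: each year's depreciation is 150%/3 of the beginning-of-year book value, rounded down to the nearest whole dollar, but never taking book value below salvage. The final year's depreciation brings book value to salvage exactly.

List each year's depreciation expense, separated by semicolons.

$94,366; $47,183; $22,984

Depreciable base = $188,733 − $24,200 = $164,533.
Year 1: ⌊$188,733 × 150%/3⌋ = $94,366. Book value $94,367.
Year 2: ⌊$94,367 × 150%/3⌋ = $47,183. Book value $47,184.
Year 3 (final): $47,184 − $24,200 = $22,984. Book value $24,200.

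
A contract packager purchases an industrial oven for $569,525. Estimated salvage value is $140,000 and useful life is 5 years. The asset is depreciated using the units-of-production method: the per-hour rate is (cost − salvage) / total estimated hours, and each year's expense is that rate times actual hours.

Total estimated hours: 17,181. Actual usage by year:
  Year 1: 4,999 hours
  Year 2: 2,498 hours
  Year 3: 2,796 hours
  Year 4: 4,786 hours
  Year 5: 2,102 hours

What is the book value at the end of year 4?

$192,550

Depreciable base = $569,525 − $140,000 = $429,525.
Rate = $429,525 / 17,181 hours = $25 per hour.
Year 1: 4,999 × $25 = $124,975. Book value $444,550.
Year 2: 2,498 × $25 = $62,450. Book value $382,100.
Year 3: 2,796 × $25 = $69,900. Book value $312,200.
Year 4: 4,786 × $25 = $119,650. Book value $192,550.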